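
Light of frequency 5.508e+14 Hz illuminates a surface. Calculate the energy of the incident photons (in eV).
2.2779 eV

Using E = hf:

E = hf = (6.626×10⁻³⁴ J·s)(5.508e+14 Hz)
E = 2.2779 eV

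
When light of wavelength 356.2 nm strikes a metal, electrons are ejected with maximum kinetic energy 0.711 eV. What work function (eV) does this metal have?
2.77 eV

From Einstein's photoelectric equation: KE_max = hf - φ = hc/λ - φ

Rearranging for φ:
φ = hc/λ - KE_max

Calculate photon energy:
E_photon = hc/λ = 3.4807 eV

Therefore:
φ = 3.4807 - 0.711 = 2.77 eV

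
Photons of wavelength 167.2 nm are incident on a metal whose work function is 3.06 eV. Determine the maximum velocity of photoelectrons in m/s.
1.2378e+06 m/s

First, find the maximum kinetic energy:
E_photon = hc/λ = 7.4153 eV
KE_max = E_photon - φ = 7.4153 - 3.06 = 4.3553 eV

Convert to Joules: KE_max = 4.3553 × 1.602×10⁻¹⁹ J = 6.9780e-19 J

Then use KE = ½mv² to find velocity:
v = √(2·KE/m) = √(2 × 6.9780e-19 J / 9.109e-31 kg)
v = 1.2378e+06 m/s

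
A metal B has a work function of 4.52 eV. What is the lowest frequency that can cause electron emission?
1.0929e+15 Hz

The threshold frequency is when the photon energy equals the work function:
hf₀ = φ

Solving for f₀:
f₀ = φ/h = (4.52 eV × 1.602×10⁻¹⁹ J/eV) / (6.626×10⁻³⁴ J·s)
f₀ = 1.0929e+15 Hz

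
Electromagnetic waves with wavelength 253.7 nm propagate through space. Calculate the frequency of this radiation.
1.1817e+15 Hz

Using the wave equation: c = fλ

Solving for frequency:
f = c/λ = (3×10⁸ m/s) / (253.7×10⁻⁹ m)
f = 1.1817e+15 Hz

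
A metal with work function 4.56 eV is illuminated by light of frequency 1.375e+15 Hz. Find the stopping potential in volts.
1.1265 V

The stopping potential V_s satisfies: eV_s = KE_max

First, find KE_max using Einstein's equation:
E_photon = hf = (6.626×10⁻³⁴ J·s)(1.375e+15 Hz) = 5.6865 eV
KE_max = E_photon - φ = 5.6865 - 4.56 = 1.1265 eV

Since eV_s = KE_max:
V_s = KE_max/e = 1.1265 V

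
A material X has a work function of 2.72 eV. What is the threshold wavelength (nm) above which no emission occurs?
455.82 nm

The threshold wavelength is when the photon energy equals the work function:
hc/λ₀ = φ

Solving for λ₀:
λ₀ = hc/φ = (6.626×10⁻³⁴ J·s)(3×10⁸ m/s) / (2.72 eV × 1.602×10⁻¹⁹ J/eV)
λ₀ = 455.82 nm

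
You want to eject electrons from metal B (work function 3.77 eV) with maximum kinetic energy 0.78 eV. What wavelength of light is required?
272.49 nm

From Einstein's equation: KE_max = hc/λ - φ

Rearranging for λ:
hc/λ = KE_max + φ
λ = hc/(KE_max + φ)

Required photon energy:
E_photon = KE_max + φ = 0.78 + 3.77 = 4.55 eV

Required wavelength:
λ = hc/E_photon = (6.626×10⁻³⁴)(3×10⁸) / (4.55 × 1.602×10⁻¹⁹)
λ = 272.49 nm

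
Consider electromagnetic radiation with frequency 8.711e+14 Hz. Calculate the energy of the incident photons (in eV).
3.6026 eV

Using E = hf:

E = hf = (6.626×10⁻³⁴ J·s)(8.711e+14 Hz)
E = 3.6026 eV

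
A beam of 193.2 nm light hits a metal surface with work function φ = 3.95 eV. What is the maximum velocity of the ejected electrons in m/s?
9.3163e+05 m/s

First, find the maximum kinetic energy:
E_photon = hc/λ = 6.4174 eV
KE_max = E_photon - φ = 6.4174 - 3.95 = 2.4674 eV

Convert to Joules: KE_max = 2.4674 × 1.602×10⁻¹⁹ J = 3.9532e-19 J

Then use KE = ½mv² to find velocity:
v = √(2·KE/m) = √(2 × 3.9532e-19 J / 9.109e-31 kg)
v = 9.3163e+05 m/s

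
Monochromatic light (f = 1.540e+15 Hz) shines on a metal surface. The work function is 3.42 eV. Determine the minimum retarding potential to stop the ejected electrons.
2.9489 V

The stopping potential V_s satisfies: eV_s = KE_max

First, find KE_max using Einstein's equation:
E_photon = hf = (6.626×10⁻³⁴ J·s)(1.540e+15 Hz) = 6.3689 eV
KE_max = E_photon - φ = 6.3689 - 3.42 = 2.9489 eV

Since eV_s = KE_max:
V_s = KE_max/e = 2.9489 V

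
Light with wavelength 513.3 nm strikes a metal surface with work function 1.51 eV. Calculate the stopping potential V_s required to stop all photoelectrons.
0.9054 V

The stopping potential V_s satisfies: eV_s = KE_max

First, find KE_max using Einstein's equation:
E_photon = hc/λ = 2.4154 eV
KE_max = E_photon - φ = 2.4154 - 1.51 = 0.9054 eV

Since eV_s = KE_max:
V_s = KE_max/e = 0.9054 V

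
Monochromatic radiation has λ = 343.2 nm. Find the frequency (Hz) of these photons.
8.7352e+14 Hz

Using the wave equation: c = fλ

Solving for frequency:
f = c/λ = (3×10⁸ m/s) / (343.2×10⁻⁹ m)
f = 8.7352e+14 Hz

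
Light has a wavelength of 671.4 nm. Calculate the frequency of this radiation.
4.4652e+14 Hz

Using the wave equation: c = fλ

Solving for frequency:
f = c/λ = (3×10⁸ m/s) / (671.4×10⁻⁹ m)
f = 4.4652e+14 Hz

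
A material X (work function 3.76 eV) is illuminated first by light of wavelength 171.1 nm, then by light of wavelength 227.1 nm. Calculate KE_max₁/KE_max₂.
2.0514

Using Einstein's equation: KE_max = hc/λ - φ

For λ₁ = 171.1 nm:
E₁ = hc/λ₁ = 7.2463 eV
KE₁ = E₁ - φ = 7.2463 - 3.76 = 3.4863 eV

For λ₂ = 227.1 nm:
E₂ = hc/λ₂ = 5.4595 eV
KE₂ = E₂ - φ = 5.4595 - 3.76 = 1.6995 eV

Ratio: KE₁/KE₂ = 3.4863/1.6995 = 2.0514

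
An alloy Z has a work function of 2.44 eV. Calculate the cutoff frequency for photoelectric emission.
5.8999e+14 Hz

The threshold frequency is when the photon energy equals the work function:
hf₀ = φ

Solving for f₀:
f₀ = φ/h = (2.44 eV × 1.602×10⁻¹⁹ J/eV) / (6.626×10⁻³⁴ J·s)
f₀ = 5.8999e+14 Hz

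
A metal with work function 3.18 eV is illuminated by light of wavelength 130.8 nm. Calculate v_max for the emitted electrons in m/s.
1.4885e+06 m/s

First, find the maximum kinetic energy:
E_photon = hc/λ = 9.4789 eV
KE_max = E_photon - φ = 9.4789 - 3.18 = 6.2989 eV

Convert to Joules: KE_max = 6.2989 × 1.602×10⁻¹⁹ J = 1.0092e-18 J

Then use KE = ½mv² to find velocity:
v = √(2·KE/m) = √(2 × 1.0092e-18 J / 9.109e-31 kg)
v = 1.4885e+06 m/s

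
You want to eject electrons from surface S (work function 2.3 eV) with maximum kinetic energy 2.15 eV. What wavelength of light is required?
278.62 nm

From Einstein's equation: KE_max = hc/λ - φ

Rearranging for λ:
hc/λ = KE_max + φ
λ = hc/(KE_max + φ)

Required photon energy:
E_photon = KE_max + φ = 2.15 + 2.3 = 4.45 eV

Required wavelength:
λ = hc/E_photon = (6.626×10⁻³⁴)(3×10⁸) / (4.45 × 1.602×10⁻¹⁹)
λ = 278.62 nm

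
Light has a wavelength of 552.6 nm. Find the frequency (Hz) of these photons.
5.4251e+14 Hz

Using the wave equation: c = fλ

Solving for frequency:
f = c/λ = (3×10⁸ m/s) / (552.6×10⁻⁹ m)
f = 5.4251e+14 Hz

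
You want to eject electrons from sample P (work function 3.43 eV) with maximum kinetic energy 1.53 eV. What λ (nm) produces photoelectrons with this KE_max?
249.97 nm

From Einstein's equation: KE_max = hc/λ - φ

Rearranging for λ:
hc/λ = KE_max + φ
λ = hc/(KE_max + φ)

Required photon energy:
E_photon = KE_max + φ = 1.53 + 3.43 = 4.96 eV

Required wavelength:
λ = hc/E_photon = (6.626×10⁻³⁴)(3×10⁸) / (4.96 × 1.602×10⁻¹⁹)
λ = 249.97 nm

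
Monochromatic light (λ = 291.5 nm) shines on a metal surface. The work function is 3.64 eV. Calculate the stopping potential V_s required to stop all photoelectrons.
0.6133 V

The stopping potential V_s satisfies: eV_s = KE_max

First, find KE_max using Einstein's equation:
E_photon = hc/λ = 4.2533 eV
KE_max = E_photon - φ = 4.2533 - 3.64 = 0.6133 eV

Since eV_s = KE_max:
V_s = KE_max/e = 0.6133 V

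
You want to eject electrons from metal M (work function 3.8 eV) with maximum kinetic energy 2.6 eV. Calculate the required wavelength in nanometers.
193.73 nm

From Einstein's equation: KE_max = hc/λ - φ

Rearranging for λ:
hc/λ = KE_max + φ
λ = hc/(KE_max + φ)

Required photon energy:
E_photon = KE_max + φ = 2.6 + 3.8 = 6.40 eV

Required wavelength:
λ = hc/E_photon = (6.626×10⁻³⁴)(3×10⁸) / (6.40 × 1.602×10⁻¹⁹)
λ = 193.73 nm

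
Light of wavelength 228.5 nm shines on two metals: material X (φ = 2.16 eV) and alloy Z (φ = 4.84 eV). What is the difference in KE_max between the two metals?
2.6800 eV

Using KE_max = hc/λ - φ for each metal:

Photon energy: E = hc/λ = 5.4260 eV

For material X (φ₁ = 2.16 eV):
KE₁ = E - φ₁ = 5.4260 - 2.16 = 3.2660 eV

For alloy Z (φ₂ = 4.84 eV):
KE₂ = E - φ₂ = 5.4260 - 4.84 = 0.5860 eV

Difference:
ΔKE = KE₁ - KE₂ = 3.2660 - 0.5860 = 2.6800 eV

Note: The difference equals the difference in work functions: 4.84 - 2.16 = 2.68 eV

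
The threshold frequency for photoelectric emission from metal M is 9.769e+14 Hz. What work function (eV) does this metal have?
4.04 eV

At the threshold frequency, photon energy equals work function:
φ = hf₀

Calculating:
φ = (6.626×10⁻³⁴ J·s)(9.769e+14 Hz)
φ = 4.04 eV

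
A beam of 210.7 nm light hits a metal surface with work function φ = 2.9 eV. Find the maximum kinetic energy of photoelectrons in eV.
2.9844 eV

Using Einstein's photoelectric equation: KE_max = hf - φ = hc/λ - φ

First, calculate the photon energy:
E_photon = hc/λ = (6.626×10⁻³⁴ J·s)(3×10⁸ m/s) / (210.7×10⁻⁹ m)
E_photon = 5.8844 eV

Then, the maximum kinetic energy:
KE_max = E_photon - φ = 5.8844 eV - 2.9 eV = 2.9844 eV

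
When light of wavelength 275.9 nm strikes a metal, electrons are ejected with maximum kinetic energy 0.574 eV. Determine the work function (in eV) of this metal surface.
3.92 eV

From Einstein's photoelectric equation: KE_max = hf - φ = hc/λ - φ

Rearranging for φ:
φ = hc/λ - KE_max

Calculate photon energy:
E_photon = hc/λ = 4.4938 eV

Therefore:
φ = 4.4938 - 0.574 = 3.92 eV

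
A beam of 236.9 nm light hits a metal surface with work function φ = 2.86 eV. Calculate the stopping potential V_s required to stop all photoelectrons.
2.3736 V

The stopping potential V_s satisfies: eV_s = KE_max

First, find KE_max using Einstein's equation:
E_photon = hc/λ = 5.2336 eV
KE_max = E_photon - φ = 5.2336 - 2.86 = 2.3736 eV

Since eV_s = KE_max:
V_s = KE_max/e = 2.3736 V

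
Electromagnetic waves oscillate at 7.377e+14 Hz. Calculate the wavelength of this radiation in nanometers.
406.39 nm

Using the wave equation: c = fλ

Solving for wavelength:
λ = c/f = (3×10⁸ m/s) / (7.377e+14 Hz)
λ = 406.39 nm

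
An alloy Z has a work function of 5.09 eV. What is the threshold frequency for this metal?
1.2308e+15 Hz

The threshold frequency is when the photon energy equals the work function:
hf₀ = φ

Solving for f₀:
f₀ = φ/h = (5.09 eV × 1.602×10⁻¹⁹ J/eV) / (6.626×10⁻³⁴ J·s)
f₀ = 1.2308e+15 Hz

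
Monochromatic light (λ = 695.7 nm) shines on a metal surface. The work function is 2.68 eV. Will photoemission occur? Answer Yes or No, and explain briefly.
No

For photoemission, the photon energy must exceed the work function.

Photon energy: E = hc/λ = 1.7822 eV
Work function: φ = 2.68 eV

Since E_photon (1.7822 eV) < φ (2.68 eV), photoemission will NOT occur.
The threshold wavelength is λ₀ = hc/φ = 462.6 nm.
Since 695.7 nm > 462.6 nm, the photons lack sufficient energy.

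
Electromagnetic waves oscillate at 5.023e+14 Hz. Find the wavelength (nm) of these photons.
596.84 nm

Using the wave equation: c = fλ

Solving for wavelength:
λ = c/f = (3×10⁸ m/s) / (5.023e+14 Hz)
λ = 596.84 nm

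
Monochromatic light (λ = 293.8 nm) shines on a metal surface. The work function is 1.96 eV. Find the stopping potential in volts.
2.2600 V

The stopping potential V_s satisfies: eV_s = KE_max

First, find KE_max using Einstein's equation:
E_photon = hc/λ = 4.2200 eV
KE_max = E_photon - φ = 4.2200 - 1.96 = 2.2600 eV

Since eV_s = KE_max:
V_s = KE_max/e = 2.2600 V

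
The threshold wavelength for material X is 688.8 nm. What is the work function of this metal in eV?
1.80 eV

At the threshold wavelength, photon energy equals work function:
φ = hc/λ₀

Calculating:
φ = (6.626×10⁻³⁴ J·s)(3×10⁸ m/s) / (688.8×10⁻⁹ m)
φ = 1.80 eV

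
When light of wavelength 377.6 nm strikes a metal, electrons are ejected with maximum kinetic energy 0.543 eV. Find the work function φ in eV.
2.74 eV

From Einstein's photoelectric equation: KE_max = hf - φ = hc/λ - φ

Rearranging for φ:
φ = hc/λ - KE_max

Calculate photon energy:
E_photon = hc/λ = 3.2835 eV

Therefore:
φ = 3.2835 - 0.543 = 2.74 eV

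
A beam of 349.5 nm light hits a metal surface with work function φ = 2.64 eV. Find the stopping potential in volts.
0.9075 V

The stopping potential V_s satisfies: eV_s = KE_max

First, find KE_max using Einstein's equation:
E_photon = hc/λ = 3.5475 eV
KE_max = E_photon - φ = 3.5475 - 2.64 = 0.9075 eV

Since eV_s = KE_max:
V_s = KE_max/e = 0.9075 V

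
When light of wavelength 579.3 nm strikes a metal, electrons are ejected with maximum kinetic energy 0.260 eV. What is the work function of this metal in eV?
1.88 eV

From Einstein's photoelectric equation: KE_max = hf - φ = hc/λ - φ

Rearranging for φ:
φ = hc/λ - KE_max

Calculate photon energy:
E_photon = hc/λ = 2.1402 eV

Therefore:
φ = 2.1402 - 0.260 = 1.88 eV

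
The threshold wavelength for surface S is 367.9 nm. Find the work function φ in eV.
3.37 eV

At the threshold wavelength, photon energy equals work function:
φ = hc/λ₀

Calculating:
φ = (6.626×10⁻³⁴ J·s)(3×10⁸ m/s) / (367.9×10⁻⁹ m)
φ = 3.37 eV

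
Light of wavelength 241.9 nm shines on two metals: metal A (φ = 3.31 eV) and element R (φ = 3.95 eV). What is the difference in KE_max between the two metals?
0.6400 eV

Using KE_max = hc/λ - φ for each metal:

Photon energy: E = hc/λ = 5.1254 eV

For metal A (φ₁ = 3.31 eV):
KE₁ = E - φ₁ = 5.1254 - 3.31 = 1.8154 eV

For element R (φ₂ = 3.95 eV):
KE₂ = E - φ₂ = 5.1254 - 3.95 = 1.1754 eV

Difference:
ΔKE = KE₁ - KE₂ = 1.8154 - 1.1754 = 0.6400 eV

Note: The difference equals the difference in work functions: 3.95 - 3.31 = 0.64 eV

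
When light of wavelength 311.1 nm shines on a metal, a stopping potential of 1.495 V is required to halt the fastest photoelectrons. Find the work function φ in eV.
2.49 eV

The stopping potential gives the maximum kinetic energy: KE_max = eV_s = 1.495 eV

From Einstein's photoelectric equation: KE_max = hc/λ - φ
Rearranging: φ = hc/λ - KE_max

Calculate photon energy:
E_photon = hc/λ = (6.626×10⁻³⁴ J·s)(3×10⁸ m/s) / (311.1×10⁻⁹ m) = 3.9853 eV

Therefore:
φ = 3.9853 - 1.495 = 2.49 eV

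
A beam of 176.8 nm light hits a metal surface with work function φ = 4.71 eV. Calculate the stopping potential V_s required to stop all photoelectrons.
2.3027 V

The stopping potential V_s satisfies: eV_s = KE_max

First, find KE_max using Einstein's equation:
E_photon = hc/λ = 7.0127 eV
KE_max = E_photon - φ = 7.0127 - 4.71 = 2.3027 eV

Since eV_s = KE_max:
V_s = KE_max/e = 2.3027 V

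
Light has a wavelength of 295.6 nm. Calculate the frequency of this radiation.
1.0142e+15 Hz

Using the wave equation: c = fλ

Solving for frequency:
f = c/λ = (3×10⁸ m/s) / (295.6×10⁻⁹ m)
f = 1.0142e+15 Hz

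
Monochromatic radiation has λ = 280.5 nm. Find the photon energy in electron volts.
4.4201 eV

Using E = hf = hc/λ:

E = hc/λ = (6.626×10⁻³⁴ J·s)(3×10⁸ m/s) / (280.5×10⁻⁹ m)
E = 4.4201 eV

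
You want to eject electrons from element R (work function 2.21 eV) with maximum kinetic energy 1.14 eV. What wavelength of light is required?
370.10 nm

From Einstein's equation: KE_max = hc/λ - φ

Rearranging for λ:
hc/λ = KE_max + φ
λ = hc/(KE_max + φ)

Required photon energy:
E_photon = KE_max + φ = 1.14 + 2.21 = 3.35 eV

Required wavelength:
λ = hc/E_photon = (6.626×10⁻³⁴)(3×10⁸) / (3.35 × 1.602×10⁻¹⁹)
λ = 370.10 nm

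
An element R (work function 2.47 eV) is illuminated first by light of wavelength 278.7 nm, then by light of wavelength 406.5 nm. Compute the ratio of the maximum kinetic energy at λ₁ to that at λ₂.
3.4112

Using Einstein's equation: KE_max = hc/λ - φ

For λ₁ = 278.7 nm:
E₁ = hc/λ₁ = 4.4487 eV
KE₁ = E₁ - φ = 4.4487 - 2.47 = 1.9787 eV

For λ₂ = 406.5 nm:
E₂ = hc/λ₂ = 3.0500 eV
KE₂ = E₂ - φ = 3.0500 - 2.47 = 0.5800 eV

Ratio: KE₁/KE₂ = 1.9787/0.5800 = 3.4112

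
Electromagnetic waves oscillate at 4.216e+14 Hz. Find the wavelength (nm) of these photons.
711.08 nm

Using the wave equation: c = fλ

Solving for wavelength:
λ = c/f = (3×10⁸ m/s) / (4.216e+14 Hz)
λ = 711.08 nm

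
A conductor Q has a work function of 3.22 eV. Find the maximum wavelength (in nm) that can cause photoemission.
385.04 nm

The threshold wavelength is when the photon energy equals the work function:
hc/λ₀ = φ

Solving for λ₀:
λ₀ = hc/φ = (6.626×10⁻³⁴ J·s)(3×10⁸ m/s) / (3.22 eV × 1.602×10⁻¹⁹ J/eV)
λ₀ = 385.04 nm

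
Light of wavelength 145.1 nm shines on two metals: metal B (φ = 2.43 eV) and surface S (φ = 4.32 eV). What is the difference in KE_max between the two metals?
1.8900 eV

Using KE_max = hc/λ - φ for each metal:

Photon energy: E = hc/λ = 8.5447 eV

For metal B (φ₁ = 2.43 eV):
KE₁ = E - φ₁ = 8.5447 - 2.43 = 6.1147 eV

For surface S (φ₂ = 4.32 eV):
KE₂ = E - φ₂ = 8.5447 - 4.32 = 4.2247 eV

Difference:
ΔKE = KE₁ - KE₂ = 6.1147 - 4.2247 = 1.8900 eV

Note: The difference equals the difference in work functions: 4.32 - 2.43 = 1.89 eV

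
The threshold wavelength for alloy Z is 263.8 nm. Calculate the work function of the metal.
4.70 eV

At the threshold wavelength, photon energy equals work function:
φ = hc/λ₀

Calculating:
φ = (6.626×10⁻³⁴ J·s)(3×10⁸ m/s) / (263.8×10⁻⁹ m)
φ = 4.70 eV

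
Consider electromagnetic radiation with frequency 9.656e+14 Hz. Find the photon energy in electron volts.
3.9934 eV

Using E = hf:

E = hf = (6.626×10⁻³⁴ J·s)(9.656e+14 Hz)
E = 3.9934 eV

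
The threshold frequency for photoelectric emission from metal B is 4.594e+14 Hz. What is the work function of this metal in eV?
1.90 eV

At the threshold frequency, photon energy equals work function:
φ = hf₀

Calculating:
φ = (6.626×10⁻³⁴ J·s)(4.594e+14 Hz)
φ = 1.90 eV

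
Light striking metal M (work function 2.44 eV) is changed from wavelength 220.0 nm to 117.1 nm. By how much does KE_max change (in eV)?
4.9522 eV

Using Einstein's equation: KE_max = hc/λ - φ

For λ₁ = 220.0 nm:
KE₁ = hc/λ₁ - φ = 5.6356 - 2.44 = 3.1956 eV

For λ₂ = 117.1 nm:
KE₂ = hc/λ₂ - φ = 10.5879 - 2.44 = 8.1479 eV

Change in KE:
ΔKE = KE₂ - KE₁ = 8.1479 - 3.1956 = 4.9522 eV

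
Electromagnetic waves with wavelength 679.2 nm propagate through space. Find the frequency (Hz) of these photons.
4.4139e+14 Hz

Using the wave equation: c = fλ

Solving for frequency:
f = c/λ = (3×10⁸ m/s) / (679.2×10⁻⁹ m)
f = 4.4139e+14 Hz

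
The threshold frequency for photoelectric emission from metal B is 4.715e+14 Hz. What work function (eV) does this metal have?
1.95 eV

At the threshold frequency, photon energy equals work function:
φ = hf₀

Calculating:
φ = (6.626×10⁻³⁴ J·s)(4.715e+14 Hz)
φ = 1.95 eV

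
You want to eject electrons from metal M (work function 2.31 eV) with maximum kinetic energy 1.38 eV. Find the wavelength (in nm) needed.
336.00 nm

From Einstein's equation: KE_max = hc/λ - φ

Rearranging for λ:
hc/λ = KE_max + φ
λ = hc/(KE_max + φ)

Required photon energy:
E_photon = KE_max + φ = 1.38 + 2.31 = 3.69 eV

Required wavelength:
λ = hc/E_photon = (6.626×10⁻³⁴)(3×10⁸) / (3.69 × 1.602×10⁻¹⁹)
λ = 336.00 nm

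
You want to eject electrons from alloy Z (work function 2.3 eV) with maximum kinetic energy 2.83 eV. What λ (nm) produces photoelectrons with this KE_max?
241.68 nm

From Einstein's equation: KE_max = hc/λ - φ

Rearranging for λ:
hc/λ = KE_max + φ
λ = hc/(KE_max + φ)

Required photon energy:
E_photon = KE_max + φ = 2.83 + 2.3 = 5.13 eV

Required wavelength:
λ = hc/E_photon = (6.626×10⁻³⁴)(3×10⁸) / (5.13 × 1.602×10⁻¹⁹)
λ = 241.68 nm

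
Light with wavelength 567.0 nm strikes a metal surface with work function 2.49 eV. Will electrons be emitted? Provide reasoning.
No

For photoemission, the photon energy must exceed the work function.

Photon energy: E = hc/λ = 2.1867 eV
Work function: φ = 2.49 eV

Since E_photon (2.1867 eV) < φ (2.49 eV), photoemission will NOT occur.
The threshold wavelength is λ₀ = hc/φ = 497.9 nm.
Since 567.0 nm > 497.9 nm, the photons lack sufficient energy.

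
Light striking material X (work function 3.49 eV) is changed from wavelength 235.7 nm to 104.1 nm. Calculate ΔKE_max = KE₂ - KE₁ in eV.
6.6499 eV

Using Einstein's equation: KE_max = hc/λ - φ

For λ₁ = 235.7 nm:
KE₁ = hc/λ₁ - φ = 5.2603 - 3.49 = 1.7703 eV

For λ₂ = 104.1 nm:
KE₂ = hc/λ₂ - φ = 11.9101 - 3.49 = 8.4201 eV

Change in KE:
ΔKE = KE₂ - KE₁ = 8.4201 - 1.7703 = 6.6499 eV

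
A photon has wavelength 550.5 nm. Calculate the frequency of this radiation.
5.4458e+14 Hz

Using the wave equation: c = fλ

Solving for frequency:
f = c/λ = (3×10⁸ m/s) / (550.5×10⁻⁹ m)
f = 5.4458e+14 Hz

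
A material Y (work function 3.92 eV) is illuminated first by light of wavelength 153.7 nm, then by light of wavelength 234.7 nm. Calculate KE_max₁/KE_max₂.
3.0430

Using Einstein's equation: KE_max = hc/λ - φ

For λ₁ = 153.7 nm:
E₁ = hc/λ₁ = 8.0666 eV
KE₁ = E₁ - φ = 8.0666 - 3.92 = 4.1466 eV

For λ₂ = 234.7 nm:
E₂ = hc/λ₂ = 5.2827 eV
KE₂ = E₂ - φ = 5.2827 - 3.92 = 1.3627 eV

Ratio: KE₁/KE₂ = 4.1466/1.3627 = 3.0430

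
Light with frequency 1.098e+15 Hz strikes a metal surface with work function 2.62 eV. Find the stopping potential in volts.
1.9210 V

The stopping potential V_s satisfies: eV_s = KE_max

First, find KE_max using Einstein's equation:
E_photon = hf = (6.626×10⁻³⁴ J·s)(1.098e+15 Hz) = 4.5410 eV
KE_max = E_photon - φ = 4.5410 - 2.62 = 1.9210 eV

Since eV_s = KE_max:
V_s = KE_max/e = 1.9210 V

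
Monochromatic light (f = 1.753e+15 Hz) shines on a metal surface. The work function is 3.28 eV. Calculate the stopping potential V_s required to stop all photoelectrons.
3.9698 V

The stopping potential V_s satisfies: eV_s = KE_max

First, find KE_max using Einstein's equation:
E_photon = hf = (6.626×10⁻³⁴ J·s)(1.753e+15 Hz) = 7.2498 eV
KE_max = E_photon - φ = 7.2498 - 3.28 = 3.9698 eV

Since eV_s = KE_max:
V_s = KE_max/e = 3.9698 V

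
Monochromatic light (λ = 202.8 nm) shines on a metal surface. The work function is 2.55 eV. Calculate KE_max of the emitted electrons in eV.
3.5636 eV

Using Einstein's photoelectric equation: KE_max = hf - φ = hc/λ - φ

First, calculate the photon energy:
E_photon = hc/λ = (6.626×10⁻³⁴ J·s)(3×10⁸ m/s) / (202.8×10⁻⁹ m)
E_photon = 6.1136 eV

Then, the maximum kinetic energy:
KE_max = E_photon - φ = 6.1136 eV - 2.55 eV = 3.5636 eV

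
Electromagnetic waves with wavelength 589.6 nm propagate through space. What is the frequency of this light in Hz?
5.0847e+14 Hz

Using the wave equation: c = fλ

Solving for frequency:
f = c/λ = (3×10⁸ m/s) / (589.6×10⁻⁹ m)
f = 5.0847e+14 Hz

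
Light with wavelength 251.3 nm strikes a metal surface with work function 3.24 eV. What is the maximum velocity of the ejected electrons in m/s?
7.7187e+05 m/s

First, find the maximum kinetic energy:
E_photon = hc/λ = 4.9337 eV
KE_max = E_photon - φ = 4.9337 - 3.24 = 1.6937 eV

Convert to Joules: KE_max = 1.6937 × 1.602×10⁻¹⁹ J = 2.7136e-19 J

Then use KE = ½mv² to find velocity:
v = √(2·KE/m) = √(2 × 2.7136e-19 J / 9.109e-31 kg)
v = 7.7187e+05 m/s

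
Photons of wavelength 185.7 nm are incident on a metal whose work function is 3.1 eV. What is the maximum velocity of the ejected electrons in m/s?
1.1217e+06 m/s

First, find the maximum kinetic energy:
E_photon = hc/λ = 6.6766 eV
KE_max = E_photon - φ = 6.6766 - 3.1 = 3.5766 eV

Convert to Joules: KE_max = 3.5766 × 1.602×10⁻¹⁹ J = 5.7303e-19 J

Then use KE = ½mv² to find velocity:
v = √(2·KE/m) = √(2 × 5.7303e-19 J / 9.109e-31 kg)
v = 1.1217e+06 m/s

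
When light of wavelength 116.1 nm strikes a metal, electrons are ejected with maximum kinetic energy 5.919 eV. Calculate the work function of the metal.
4.76 eV

From Einstein's photoelectric equation: KE_max = hf - φ = hc/λ - φ

Rearranging for φ:
φ = hc/λ - KE_max

Calculate photon energy:
E_photon = hc/λ = 10.6791 eV

Therefore:
φ = 10.6791 - 5.919 = 4.76 eV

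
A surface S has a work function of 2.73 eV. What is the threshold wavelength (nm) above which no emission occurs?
454.15 nm

The threshold wavelength is when the photon energy equals the work function:
hc/λ₀ = φ

Solving for λ₀:
λ₀ = hc/φ = (6.626×10⁻³⁴ J·s)(3×10⁸ m/s) / (2.73 eV × 1.602×10⁻¹⁹ J/eV)
λ₀ = 454.15 nm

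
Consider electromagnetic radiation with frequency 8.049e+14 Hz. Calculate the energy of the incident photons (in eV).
3.3288 eV

Using E = hf:

E = hf = (6.626×10⁻³⁴ J·s)(8.049e+14 Hz)
E = 3.3288 eV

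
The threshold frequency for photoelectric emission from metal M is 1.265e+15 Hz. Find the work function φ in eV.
5.23 eV

At the threshold frequency, photon energy equals work function:
φ = hf₀

Calculating:
φ = (6.626×10⁻³⁴ J·s)(1.265e+15 Hz)
φ = 5.23 eV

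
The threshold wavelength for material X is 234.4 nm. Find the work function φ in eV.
5.29 eV

At the threshold wavelength, photon energy equals work function:
φ = hc/λ₀

Calculating:
φ = (6.626×10⁻³⁴ J·s)(3×10⁸ m/s) / (234.4×10⁻⁹ m)
φ = 5.29 eV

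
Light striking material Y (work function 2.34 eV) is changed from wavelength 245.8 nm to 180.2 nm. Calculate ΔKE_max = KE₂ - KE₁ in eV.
1.8363 eV

Using Einstein's equation: KE_max = hc/λ - φ

For λ₁ = 245.8 nm:
KE₁ = hc/λ₁ - φ = 5.0441 - 2.34 = 2.7041 eV

For λ₂ = 180.2 nm:
KE₂ = hc/λ₂ - φ = 6.8804 - 2.34 = 4.5404 eV

Change in KE:
ΔKE = KE₂ - KE₁ = 4.5404 - 2.7041 = 1.8363 eV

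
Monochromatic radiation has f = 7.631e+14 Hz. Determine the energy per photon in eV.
3.1559 eV

Using E = hf:

E = hf = (6.626×10⁻³⁴ J·s)(7.631e+14 Hz)
E = 3.1559 eV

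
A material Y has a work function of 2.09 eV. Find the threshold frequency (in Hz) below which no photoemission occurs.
5.0536e+14 Hz

The threshold frequency is when the photon energy equals the work function:
hf₀ = φ

Solving for f₀:
f₀ = φ/h = (2.09 eV × 1.602×10⁻¹⁹ J/eV) / (6.626×10⁻³⁴ J·s)
f₀ = 5.0536e+14 Hz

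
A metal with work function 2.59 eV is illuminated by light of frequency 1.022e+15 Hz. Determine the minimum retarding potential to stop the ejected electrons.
1.6367 V

The stopping potential V_s satisfies: eV_s = KE_max

First, find KE_max using Einstein's equation:
E_photon = hf = (6.626×10⁻³⁴ J·s)(1.022e+15 Hz) = 4.2267 eV
KE_max = E_photon - φ = 4.2267 - 2.59 = 1.6367 eV

Since eV_s = KE_max:
V_s = KE_max/e = 1.6367 V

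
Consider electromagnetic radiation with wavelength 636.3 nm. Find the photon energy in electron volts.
1.9485 eV

Using E = hf = hc/λ:

E = hc/λ = (6.626×10⁻³⁴ J·s)(3×10⁸ m/s) / (636.3×10⁻⁹ m)
E = 1.9485 eV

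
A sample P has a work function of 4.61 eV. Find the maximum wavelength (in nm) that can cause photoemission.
268.95 nm

The threshold wavelength is when the photon energy equals the work function:
hc/λ₀ = φ

Solving for λ₀:
λ₀ = hc/φ = (6.626×10⁻³⁴ J·s)(3×10⁸ m/s) / (4.61 eV × 1.602×10⁻¹⁹ J/eV)
λ₀ = 268.95 nm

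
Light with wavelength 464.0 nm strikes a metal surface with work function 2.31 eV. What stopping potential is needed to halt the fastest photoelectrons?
0.3621 V

The stopping potential V_s satisfies: eV_s = KE_max

First, find KE_max using Einstein's equation:
E_photon = hc/λ = 2.6721 eV
KE_max = E_photon - φ = 2.6721 - 2.31 = 0.3621 eV

Since eV_s = KE_max:
V_s = KE_max/e = 0.3621 V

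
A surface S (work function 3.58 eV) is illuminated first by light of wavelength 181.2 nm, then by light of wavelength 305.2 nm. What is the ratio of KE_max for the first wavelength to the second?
6.7630

Using Einstein's equation: KE_max = hc/λ - φ

For λ₁ = 181.2 nm:
E₁ = hc/λ₁ = 6.8424 eV
KE₁ = E₁ - φ = 6.8424 - 3.58 = 3.2624 eV

For λ₂ = 305.2 nm:
E₂ = hc/λ₂ = 4.0624 eV
KE₂ = E₂ - φ = 4.0624 - 3.58 = 0.4824 eV

Ratio: KE₁/KE₂ = 3.2624/0.4824 = 6.7630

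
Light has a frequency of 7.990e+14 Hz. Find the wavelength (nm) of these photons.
375.21 nm

Using the wave equation: c = fλ

Solving for wavelength:
λ = c/f = (3×10⁸ m/s) / (7.990e+14 Hz)
λ = 375.21 nm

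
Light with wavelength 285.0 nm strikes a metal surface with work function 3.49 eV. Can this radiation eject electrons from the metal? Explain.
Yes

For photoemission, the photon energy must exceed the work function.

Photon energy: E = hc/λ = 4.3503 eV
Work function: φ = 3.49 eV

Since E_photon (4.3503 eV) > φ (3.49 eV), photoemission WILL occur.
The threshold wavelength is λ₀ = hc/φ = 355.3 nm.
Since 285.0 nm < 355.3 nm, the light has sufficient energy.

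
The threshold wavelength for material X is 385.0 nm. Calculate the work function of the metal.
3.22 eV

At the threshold wavelength, photon energy equals work function:
φ = hc/λ₀

Calculating:
φ = (6.626×10⁻³⁴ J·s)(3×10⁸ m/s) / (385.0×10⁻⁹ m)
φ = 3.22 eV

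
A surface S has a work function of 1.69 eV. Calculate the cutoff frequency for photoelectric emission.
4.0864e+14 Hz

The threshold frequency is when the photon energy equals the work function:
hf₀ = φ

Solving for f₀:
f₀ = φ/h = (1.69 eV × 1.602×10⁻¹⁹ J/eV) / (6.626×10⁻³⁴ J·s)
f₀ = 4.0864e+14 Hz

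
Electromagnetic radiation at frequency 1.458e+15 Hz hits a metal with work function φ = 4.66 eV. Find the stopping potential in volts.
1.3698 V

The stopping potential V_s satisfies: eV_s = KE_max

First, find KE_max using Einstein's equation:
E_photon = hf = (6.626×10⁻³⁴ J·s)(1.458e+15 Hz) = 6.0298 eV
KE_max = E_photon - φ = 6.0298 - 4.66 = 1.3698 eV

Since eV_s = KE_max:
V_s = KE_max/e = 1.3698 V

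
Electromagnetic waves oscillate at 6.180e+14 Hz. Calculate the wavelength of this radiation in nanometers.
485.10 nm

Using the wave equation: c = fλ

Solving for wavelength:
λ = c/f = (3×10⁸ m/s) / (6.180e+14 Hz)
λ = 485.10 nm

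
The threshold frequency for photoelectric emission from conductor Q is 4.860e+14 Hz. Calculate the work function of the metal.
2.01 eV

At the threshold frequency, photon energy equals work function:
φ = hf₀

Calculating:
φ = (6.626×10⁻³⁴ J·s)(4.860e+14 Hz)
φ = 2.01 eV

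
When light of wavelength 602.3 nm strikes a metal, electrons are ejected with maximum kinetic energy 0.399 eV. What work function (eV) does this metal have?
1.66 eV

From Einstein's photoelectric equation: KE_max = hf - φ = hc/λ - φ

Rearranging for φ:
φ = hc/λ - KE_max

Calculate photon energy:
E_photon = hc/λ = 2.0585 eV

Therefore:
φ = 2.0585 - 0.399 = 1.66 eV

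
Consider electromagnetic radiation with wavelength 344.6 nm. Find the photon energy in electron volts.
3.5979 eV

Using E = hf = hc/λ:

E = hc/λ = (6.626×10⁻³⁴ J·s)(3×10⁸ m/s) / (344.6×10⁻⁹ m)
E = 3.5979 eV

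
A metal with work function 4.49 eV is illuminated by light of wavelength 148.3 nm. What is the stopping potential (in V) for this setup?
3.8704 V

The stopping potential V_s satisfies: eV_s = KE_max

First, find KE_max using Einstein's equation:
E_photon = hc/λ = 8.3604 eV
KE_max = E_photon - φ = 8.3604 - 4.49 = 3.8704 eV

Since eV_s = KE_max:
V_s = KE_max/e = 3.8704 V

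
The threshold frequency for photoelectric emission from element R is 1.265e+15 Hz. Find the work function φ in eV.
5.23 eV

At the threshold frequency, photon energy equals work function:
φ = hf₀

Calculating:
φ = (6.626×10⁻³⁴ J·s)(1.265e+15 Hz)
φ = 5.23 eV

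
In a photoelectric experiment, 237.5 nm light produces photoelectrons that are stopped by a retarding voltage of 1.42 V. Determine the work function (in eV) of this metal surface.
3.80 eV

The stopping potential gives the maximum kinetic energy: KE_max = eV_s = 1.42 eV

From Einstein's photoelectric equation: KE_max = hc/λ - φ
Rearranging: φ = hc/λ - KE_max

Calculate photon energy:
E_photon = hc/λ = (6.626×10⁻³⁴ J·s)(3×10⁸ m/s) / (237.5×10⁻⁹ m) = 5.2204 eV

Therefore:
φ = 5.2204 - 1.42 = 3.80 eV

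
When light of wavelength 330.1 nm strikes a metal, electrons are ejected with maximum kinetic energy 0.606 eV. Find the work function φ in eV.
3.15 eV

From Einstein's photoelectric equation: KE_max = hf - φ = hc/λ - φ

Rearranging for φ:
φ = hc/λ - KE_max

Calculate photon energy:
E_photon = hc/λ = 3.7560 eV

Therefore:
φ = 3.7560 - 0.606 = 3.15 eV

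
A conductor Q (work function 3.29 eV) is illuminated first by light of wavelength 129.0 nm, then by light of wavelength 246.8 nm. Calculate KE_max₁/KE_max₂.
3.6461

Using Einstein's equation: KE_max = hc/λ - φ

For λ₁ = 129.0 nm:
E₁ = hc/λ₁ = 9.6112 eV
KE₁ = E₁ - φ = 9.6112 - 3.29 = 6.3212 eV

For λ₂ = 246.8 nm:
E₂ = hc/λ₂ = 5.0237 eV
KE₂ = E₂ - φ = 5.0237 - 3.29 = 1.7337 eV

Ratio: KE₁/KE₂ = 6.3212/1.7337 = 3.6461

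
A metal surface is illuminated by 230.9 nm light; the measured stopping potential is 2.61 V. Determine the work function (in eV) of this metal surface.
2.76 eV

The stopping potential gives the maximum kinetic energy: KE_max = eV_s = 2.61 eV

From Einstein's photoelectric equation: KE_max = hc/λ - φ
Rearranging: φ = hc/λ - KE_max

Calculate photon energy:
E_photon = hc/λ = (6.626×10⁻³⁴ J·s)(3×10⁸ m/s) / (230.9×10⁻⁹ m) = 5.3696 eV

Therefore:
φ = 5.3696 - 2.61 = 2.76 eV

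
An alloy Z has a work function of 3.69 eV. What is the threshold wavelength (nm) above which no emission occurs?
336.00 nm

The threshold wavelength is when the photon energy equals the work function:
hc/λ₀ = φ

Solving for λ₀:
λ₀ = hc/φ = (6.626×10⁻³⁴ J·s)(3×10⁸ m/s) / (3.69 eV × 1.602×10⁻¹⁹ J/eV)
λ₀ = 336.00 nm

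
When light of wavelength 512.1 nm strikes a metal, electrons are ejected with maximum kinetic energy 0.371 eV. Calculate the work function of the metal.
2.05 eV

From Einstein's photoelectric equation: KE_max = hf - φ = hc/λ - φ

Rearranging for φ:
φ = hc/λ - KE_max

Calculate photon energy:
E_photon = hc/λ = 2.4211 eV

Therefore:
φ = 2.4211 - 0.371 = 2.05 eV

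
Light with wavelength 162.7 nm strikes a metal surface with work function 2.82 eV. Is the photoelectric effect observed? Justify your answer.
Yes

For photoemission, the photon energy must exceed the work function.

Photon energy: E = hc/λ = 7.6204 eV
Work function: φ = 2.82 eV

Since E_photon (7.6204 eV) > φ (2.82 eV), photoemission WILL occur.
The threshold wavelength is λ₀ = hc/φ = 439.7 nm.
Since 162.7 nm < 439.7 nm, the light has sufficient energy.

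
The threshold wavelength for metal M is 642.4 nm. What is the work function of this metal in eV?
1.93 eV

At the threshold wavelength, photon energy equals work function:
φ = hc/λ₀

Calculating:
φ = (6.626×10⁻³⁴ J·s)(3×10⁸ m/s) / (642.4×10⁻⁹ m)
φ = 1.93 eV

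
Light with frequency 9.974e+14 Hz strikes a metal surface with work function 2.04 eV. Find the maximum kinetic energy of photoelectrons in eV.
2.0849 eV

Using Einstein's photoelectric equation: KE_max = hf - φ

First, calculate the photon energy:
E_photon = hf = (6.626×10⁻³⁴ J·s)(9.974e+14 Hz)
E_photon = 4.1249 eV

Then, the maximum kinetic energy:
KE_max = E_photon - φ = 4.1249 eV - 2.04 eV = 2.0849 eV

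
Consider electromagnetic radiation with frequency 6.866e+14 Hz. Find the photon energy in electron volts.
2.8395 eV

Using E = hf:

E = hf = (6.626×10⁻³⁴ J·s)(6.866e+14 Hz)
E = 2.8395 eV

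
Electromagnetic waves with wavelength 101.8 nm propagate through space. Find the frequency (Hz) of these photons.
2.9449e+15 Hz

Using the wave equation: c = fλ

Solving for frequency:
f = c/λ = (3×10⁸ m/s) / (101.8×10⁻⁹ m)
f = 2.9449e+15 Hz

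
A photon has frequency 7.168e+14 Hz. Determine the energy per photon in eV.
2.9644 eV

Using E = hf:

E = hf = (6.626×10⁻³⁴ J·s)(7.168e+14 Hz)
E = 2.9644 eV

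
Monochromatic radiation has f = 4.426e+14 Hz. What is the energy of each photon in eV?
1.8304 eV

Using E = hf:

E = hf = (6.626×10⁻³⁴ J·s)(4.426e+14 Hz)
E = 1.8304 eV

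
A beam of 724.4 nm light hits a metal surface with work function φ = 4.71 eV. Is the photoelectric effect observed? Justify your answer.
No

For photoemission, the photon energy must exceed the work function.

Photon energy: E = hc/λ = 1.7115 eV
Work function: φ = 4.71 eV

Since E_photon (1.7115 eV) < φ (4.71 eV), photoemission will NOT occur.
The threshold wavelength is λ₀ = hc/φ = 263.2 nm.
Since 724.4 nm > 263.2 nm, the photons lack sufficient energy.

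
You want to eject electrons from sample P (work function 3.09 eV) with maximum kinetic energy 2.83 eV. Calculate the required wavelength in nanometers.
209.43 nm

From Einstein's equation: KE_max = hc/λ - φ

Rearranging for λ:
hc/λ = KE_max + φ
λ = hc/(KE_max + φ)

Required photon energy:
E_photon = KE_max + φ = 2.83 + 3.09 = 5.92 eV

Required wavelength:
λ = hc/E_photon = (6.626×10⁻³⁴)(3×10⁸) / (5.92 × 1.602×10⁻¹⁹)
λ = 209.43 nm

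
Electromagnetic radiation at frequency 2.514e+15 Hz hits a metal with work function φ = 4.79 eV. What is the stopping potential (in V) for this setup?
5.6071 V

The stopping potential V_s satisfies: eV_s = KE_max

First, find KE_max using Einstein's equation:
E_photon = hf = (6.626×10⁻³⁴ J·s)(2.514e+15 Hz) = 10.3971 eV
KE_max = E_photon - φ = 10.3971 - 4.79 = 5.6071 eV

Since eV_s = KE_max:
V_s = KE_max/e = 5.6071 V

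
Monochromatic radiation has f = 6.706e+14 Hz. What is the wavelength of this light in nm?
447.05 nm

Using the wave equation: c = fλ

Solving for wavelength:
λ = c/f = (3×10⁸ m/s) / (6.706e+14 Hz)
λ = 447.05 nm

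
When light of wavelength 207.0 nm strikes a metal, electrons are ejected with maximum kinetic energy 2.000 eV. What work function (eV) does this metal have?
3.99 eV

From Einstein's photoelectric equation: KE_max = hf - φ = hc/λ - φ

Rearranging for φ:
φ = hc/λ - KE_max

Calculate photon energy:
E_photon = hc/λ = 5.9896 eV

Therefore:
φ = 5.9896 - 2.000 = 3.99 eV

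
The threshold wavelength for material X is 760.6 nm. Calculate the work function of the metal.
1.63 eV

At the threshold wavelength, photon energy equals work function:
φ = hc/λ₀

Calculating:
φ = (6.626×10⁻³⁴ J·s)(3×10⁸ m/s) / (760.6×10⁻⁹ m)
φ = 1.63 eV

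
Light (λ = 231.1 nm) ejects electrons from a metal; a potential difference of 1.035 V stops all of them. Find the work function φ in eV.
4.33 eV

The stopping potential gives the maximum kinetic energy: KE_max = eV_s = 1.035 eV

From Einstein's photoelectric equation: KE_max = hc/λ - φ
Rearranging: φ = hc/λ - KE_max

Calculate photon energy:
E_photon = hc/λ = (6.626×10⁻³⁴ J·s)(3×10⁸ m/s) / (231.1×10⁻⁹ m) = 5.3650 eV

Therefore:
φ = 5.3650 - 1.035 = 4.33 eV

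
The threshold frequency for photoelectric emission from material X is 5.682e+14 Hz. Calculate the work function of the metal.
2.35 eV

At the threshold frequency, photon energy equals work function:
φ = hf₀

Calculating:
φ = (6.626×10⁻³⁴ J·s)(5.682e+14 Hz)
φ = 2.35 eV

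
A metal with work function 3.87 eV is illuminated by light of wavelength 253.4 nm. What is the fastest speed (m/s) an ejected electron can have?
5.9983e+05 m/s

First, find the maximum kinetic energy:
E_photon = hc/λ = 4.8928 eV
KE_max = E_photon - φ = 4.8928 - 3.87 = 1.0228 eV

Convert to Joules: KE_max = 1.0228 × 1.602×10⁻¹⁹ J = 1.6387e-19 J

Then use KE = ½mv² to find velocity:
v = √(2·KE/m) = √(2 × 1.6387e-19 J / 9.109e-31 kg)
v = 5.9983e+05 m/s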